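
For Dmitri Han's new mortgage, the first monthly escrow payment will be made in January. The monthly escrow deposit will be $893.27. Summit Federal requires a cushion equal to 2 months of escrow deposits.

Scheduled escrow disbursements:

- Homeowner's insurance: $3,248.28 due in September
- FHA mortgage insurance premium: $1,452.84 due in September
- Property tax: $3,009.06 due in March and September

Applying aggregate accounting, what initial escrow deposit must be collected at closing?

$4,466.35

Cushion = 2 × $893.27 = $1,786.54
Trial balance (start $0, +$893.27 each month, − disbursements):
  Jan: +$893.27 → $893.27
  Feb: +$893.27 → $1,786.54
  Mar: +$893.27 − $3,009.06 → -$329.25
  Apr: +$893.27 → $564.02
  May: +$893.27 → $1,457.29
  Jun: +$893.27 → $2,350.56
  Jul: +$893.27 → $3,243.83
  Aug: +$893.27 → $4,137.10
  Sep: +$893.27 − $7,710.18 → -$2,679.81
  Oct: +$893.27 → -$1,786.54
  Nov: +$893.27 → -$893.27
  Dec: +$893.27 → $0.00
Lowest trial balance = -$2,679.81 (Sep)
Initial deposit = cushion − low point = $1,786.54 − (-$2,679.81) = $4,466.35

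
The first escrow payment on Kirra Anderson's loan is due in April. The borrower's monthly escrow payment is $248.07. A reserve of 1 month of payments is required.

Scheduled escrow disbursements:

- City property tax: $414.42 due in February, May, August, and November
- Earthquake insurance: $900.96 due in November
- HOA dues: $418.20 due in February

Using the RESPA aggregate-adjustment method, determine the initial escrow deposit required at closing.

Cushion = 1 × $248.07 = $248.07
Trial balance (start $0, +$248.07 each month, − disbursements):
  Apr: +$248.07 → $248.07
  May: +$248.07 − $414.42 → $81.72
  Jun: +$248.07 → $329.79
  Jul: +$248.07 → $577.86
  Aug: +$248.07 − $414.42 → $411.51
  Sep: +$248.07 → $659.58
  Oct: +$248.07 → $907.65
  Nov: +$248.07 − $1,315.38 → -$159.66
  Dec: +$248.07 → $88.41
  Jan: +$248.07 → $336.48
  Feb: +$248.07 − $832.62 → -$248.07
  Mar: +$248.07 → $0.00
Lowest trial balance = -$248.07 (Feb)
Initial deposit = cushion − low point = $248.07 − (-$248.07) = $496.14

$496.14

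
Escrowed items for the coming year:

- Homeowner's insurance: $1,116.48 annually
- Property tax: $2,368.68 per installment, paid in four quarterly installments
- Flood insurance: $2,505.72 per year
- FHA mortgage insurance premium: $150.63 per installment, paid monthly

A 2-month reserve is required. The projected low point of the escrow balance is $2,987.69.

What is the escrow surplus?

$503.61

Homeowner's insurance = $1,116.48
Property tax = $2,368.68 × 4 = $9,474.72
Flood insurance = $2,505.72
FHA mortgage insurance premium = $150.63 × 12 = $1,807.56
Total annual escrow = $14,904.48
Base monthly escrow = $14,904.48 ÷ 12 = $1,242.04
Required reserve = 2 × $1,242.04 = $2,484.08
Excess over cushion: $2,987.69 − $2,484.08 = $503.61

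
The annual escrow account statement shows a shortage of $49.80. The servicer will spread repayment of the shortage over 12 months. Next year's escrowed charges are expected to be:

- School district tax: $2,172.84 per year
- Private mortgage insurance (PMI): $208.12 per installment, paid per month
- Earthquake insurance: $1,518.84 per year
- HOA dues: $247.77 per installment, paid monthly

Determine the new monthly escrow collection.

$767.68

School district tax: $2,172.84 annually
Private mortgage insurance (PMI): $208.12 × 12 = $2,497.44 annually
Earthquake insurance: $1,518.84 annually
HOA dues: $247.77 × 12 = $2,973.24 annually
Yearly total = $9,162.36
Base monthly escrow = $9,162.36 ÷ 12 = $763.53
Shortage per month = $49.80 ÷ 12 = $4.15
Adjusted monthly = $763.53 + $4.15 = $767.68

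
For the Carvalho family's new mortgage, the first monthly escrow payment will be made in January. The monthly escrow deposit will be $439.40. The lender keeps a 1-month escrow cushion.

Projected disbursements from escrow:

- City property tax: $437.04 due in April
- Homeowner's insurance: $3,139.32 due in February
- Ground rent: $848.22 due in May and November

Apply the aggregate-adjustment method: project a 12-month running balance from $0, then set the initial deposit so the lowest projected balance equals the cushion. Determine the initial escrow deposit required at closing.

$2,699.92

Cushion = 1 × $439.40 = $439.40
Trial balance (start $0, +$439.40 each month, − disbursements):
  Jan: +$439.40 → $439.40
  Feb: +$439.40 − $3,139.32 → -$2,260.52
  Mar: +$439.40 → -$1,821.12
  Apr: +$439.40 − $437.04 → -$1,818.76
  May: +$439.40 − $848.22 → -$2,227.58
  Jun: +$439.40 → -$1,788.18
  Jul: +$439.40 → -$1,348.78
  Aug: +$439.40 → -$909.38
  Sep: +$439.40 → -$469.98
  Oct: +$439.40 → -$30.58
  Nov: +$439.40 − $848.22 → -$439.40
  Dec: +$439.40 → $0.00
Lowest trial balance = -$2,260.52 (Feb)
Initial deposit = cushion − low point = $439.40 − (-$2,260.52) = $2,699.92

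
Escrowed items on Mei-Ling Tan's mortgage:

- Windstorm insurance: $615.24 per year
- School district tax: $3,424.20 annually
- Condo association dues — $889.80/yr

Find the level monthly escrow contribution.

Windstorm insurance: $615.24 annually
School district tax: $3,424.20 annually
Condo association dues: $889.80 annually
Annual escrow total = $615.24 + $3,424.20 + $889.80 = $4,929.24
Base monthly escrow = $4,929.24 ÷ 12 = $410.77

$410.77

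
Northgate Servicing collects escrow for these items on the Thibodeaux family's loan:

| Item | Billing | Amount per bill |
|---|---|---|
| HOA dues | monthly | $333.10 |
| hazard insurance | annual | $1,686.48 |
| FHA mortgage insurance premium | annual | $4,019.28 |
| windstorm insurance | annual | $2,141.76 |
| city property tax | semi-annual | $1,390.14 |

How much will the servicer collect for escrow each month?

$1,218.75

HOA dues — $333.10 × 12 = $3,997.20 annually
Hazard insurance — $1,686.48 annually
FHA mortgage insurance premium — $4,019.28 annually
Windstorm insurance — $2,141.76 annually
City property tax — $1,390.14 × 2 = $2,780.28 annually
Combined annual = $14,625.00
Monthly escrow = $14,625.00 ÷ 12 = $1,218.75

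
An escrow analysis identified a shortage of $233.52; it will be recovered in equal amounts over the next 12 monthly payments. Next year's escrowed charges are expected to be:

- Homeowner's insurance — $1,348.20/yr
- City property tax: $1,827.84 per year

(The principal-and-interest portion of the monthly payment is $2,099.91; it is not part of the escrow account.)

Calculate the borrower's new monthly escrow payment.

Homeowner's insurance = $1,348.20 per year
City property tax = $1,827.84 per year
Total annual escrow = $3,176.04
Monthly = $3,176.04 ÷ 12 = $264.67
Shortage per month = $233.52 ÷ 12 = $19.46
Adjusted monthly = $264.67 + $19.46 = $284.13

$284.13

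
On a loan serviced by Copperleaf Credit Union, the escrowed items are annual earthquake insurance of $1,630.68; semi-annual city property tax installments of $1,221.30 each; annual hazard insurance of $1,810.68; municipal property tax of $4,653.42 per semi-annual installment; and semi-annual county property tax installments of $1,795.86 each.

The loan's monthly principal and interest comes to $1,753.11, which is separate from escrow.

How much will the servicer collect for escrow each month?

$1,565.21

Earthquake insurance — $1,630.68/yr
City property tax — $1,221.30 × 2 = $2,442.60/yr
Hazard insurance — $1,810.68/yr
Municipal property tax — $4,653.42 × 2 = $9,306.84/yr
County property tax — $1,795.86 × 2 = $3,591.72/yr
Annual escrow total = $1,630.68 + $2,442.60 + $1,810.68 + $9,306.84 + $3,591.72 = $18,782.52
Base monthly escrow = $18,782.52 / 12 = $1,565.21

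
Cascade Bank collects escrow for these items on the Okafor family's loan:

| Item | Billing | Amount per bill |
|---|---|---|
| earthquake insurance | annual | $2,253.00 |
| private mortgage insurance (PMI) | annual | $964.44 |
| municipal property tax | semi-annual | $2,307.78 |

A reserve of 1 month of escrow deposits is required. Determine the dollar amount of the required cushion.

Earthquake insurance = $2,253.00
Private mortgage insurance (PMI) = $964.44
Municipal property tax = $2,307.78 × 2 = $4,615.56
Combined annual = $2,253.00 + $964.44 + $4,615.56 = $7,833.00
Monthly escrow = $7,833.00 ÷ 12 = $652.75
Required cushion = 1 × $652.75 = $652.75

$652.75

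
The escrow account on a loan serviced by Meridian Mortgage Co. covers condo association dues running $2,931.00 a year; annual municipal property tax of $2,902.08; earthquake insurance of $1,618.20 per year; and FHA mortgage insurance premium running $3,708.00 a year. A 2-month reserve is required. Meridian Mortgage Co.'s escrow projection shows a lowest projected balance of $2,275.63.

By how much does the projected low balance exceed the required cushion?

Condo association dues = $2,931.00 annually
Municipal property tax = $2,902.08 annually
Earthquake insurance = $1,618.20 annually
FHA mortgage insurance premium = $3,708.00 annually
Yearly total = $2,931.00 + $2,902.08 + $1,618.20 + $3,708.00 = $11,159.28
Monthly escrow = $11,159.28 ÷ 12 = $929.94
Cushion = 2 × $929.94 = $1,859.88
Excess over cushion: $2,275.63 − $1,859.88 = $415.75

$415.75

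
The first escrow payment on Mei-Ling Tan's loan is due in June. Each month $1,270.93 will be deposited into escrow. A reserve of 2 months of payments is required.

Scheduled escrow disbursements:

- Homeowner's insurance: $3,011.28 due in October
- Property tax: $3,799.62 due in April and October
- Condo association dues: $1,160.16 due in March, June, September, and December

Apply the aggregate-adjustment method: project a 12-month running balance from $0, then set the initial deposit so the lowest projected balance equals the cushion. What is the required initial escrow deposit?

Cushion = 2 × $1,270.93 = $2,541.86
Trial balance (start $0, +$1,270.93 each month, − disbursements):
  Jun: +$1,270.93 − $1,160.16 → $110.77
  Jul: +$1,270.93 → $1,381.70
  Aug: +$1,270.93 → $2,652.63
  Sep: +$1,270.93 − $1,160.16 → $2,763.40
  Oct: +$1,270.93 − $6,810.90 → -$2,776.57
  Nov: +$1,270.93 → -$1,505.64
  Dec: +$1,270.93 − $1,160.16 → -$1,394.87
  Jan: +$1,270.93 → -$123.94
  Feb: +$1,270.93 → $1,146.99
  Mar: +$1,270.93 − $1,160.16 → $1,257.76
  Apr: +$1,270.93 − $3,799.62 → -$1,270.93
  May: +$1,270.93 → $0.00
Lowest trial balance = -$2,776.57 (Oct)
Initial deposit = cushion − low point = $2,541.86 − (-$2,776.57) = $5,318.43

$5,318.43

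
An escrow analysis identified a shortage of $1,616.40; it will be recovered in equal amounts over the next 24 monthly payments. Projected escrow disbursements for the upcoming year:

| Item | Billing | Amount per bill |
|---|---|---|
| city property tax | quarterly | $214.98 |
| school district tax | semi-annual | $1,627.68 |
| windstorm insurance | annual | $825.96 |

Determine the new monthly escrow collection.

City property tax: $214.98 × 4 = $859.92/yr
School district tax: $1,627.68 × 2 = $3,255.36/yr
Windstorm insurance: $825.96/yr
Yearly total = $4,941.24
Base monthly escrow = $4,941.24 / 12 = $411.77
Monthly shortage recovery: $1,616.40 / 24 = $67.35
New monthly escrow = $411.77 + $67.35 = $479.12

$479.12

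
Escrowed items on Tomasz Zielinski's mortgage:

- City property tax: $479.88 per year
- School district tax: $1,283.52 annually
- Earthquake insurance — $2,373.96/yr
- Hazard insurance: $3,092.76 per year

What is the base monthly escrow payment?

City property tax: $479.88/yr
School district tax: $1,283.52/yr
Earthquake insurance: $2,373.96/yr
Hazard insurance: $3,092.76/yr
Total annual escrow = $479.88 + $1,283.52 + $2,373.96 + $3,092.76 = $7,230.12
Monthly escrow = $7,230.12 ÷ 12 = $602.51

$602.51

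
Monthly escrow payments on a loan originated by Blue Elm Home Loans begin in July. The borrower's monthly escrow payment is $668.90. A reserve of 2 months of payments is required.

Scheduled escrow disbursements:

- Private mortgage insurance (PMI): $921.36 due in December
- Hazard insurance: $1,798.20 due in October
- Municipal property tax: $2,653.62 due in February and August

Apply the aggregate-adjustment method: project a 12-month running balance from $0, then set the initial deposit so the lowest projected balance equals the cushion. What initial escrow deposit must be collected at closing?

$4,013.40

Cushion = 2 × $668.90 = $1,337.80
Trial balance (start $0, +$668.90 each month, − disbursements):
  Jul: +$668.90 → $668.90
  Aug: +$668.90 − $2,653.62 → -$1,315.82
  Sep: +$668.90 → -$646.92
  Oct: +$668.90 − $1,798.20 → -$1,776.22
  Nov: +$668.90 → -$1,107.32
  Dec: +$668.90 − $921.36 → -$1,359.78
  Jan: +$668.90 → -$690.88
  Feb: +$668.90 − $2,653.62 → -$2,675.60
  Mar: +$668.90 → -$2,006.70
  Apr: +$668.90 → -$1,337.80
  May: +$668.90 → -$668.90
  Jun: +$668.90 → $0.00
Lowest trial balance = -$2,675.60 (Feb)
Initial deposit = cushion − low point = $1,337.80 − (-$2,675.60) = $4,013.40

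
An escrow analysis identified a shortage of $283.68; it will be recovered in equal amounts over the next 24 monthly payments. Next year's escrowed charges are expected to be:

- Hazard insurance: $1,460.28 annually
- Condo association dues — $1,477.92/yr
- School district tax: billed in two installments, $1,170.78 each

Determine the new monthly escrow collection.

Hazard insurance — $1,460.28 per year
Condo association dues — $1,477.92 per year
School district tax — $1,170.78 × 2 = $2,341.56 per year
Combined annual = $5,279.76
Monthly = $5,279.76 ÷ 12 = $439.98
Monthly shortage recovery: $283.68 / 24 = $11.82
New monthly escrow = $439.98 + $11.82 = $451.80

$451.80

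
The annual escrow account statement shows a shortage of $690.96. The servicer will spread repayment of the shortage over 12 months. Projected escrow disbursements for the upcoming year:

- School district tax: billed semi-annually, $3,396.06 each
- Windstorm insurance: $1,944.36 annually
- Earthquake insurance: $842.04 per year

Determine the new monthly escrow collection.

School district tax: $3,396.06 × 2 = $6,792.12
Windstorm insurance: $1,944.36
Earthquake insurance: $842.04
Total per year = $9,578.52
Monthly escrow = $9,578.52 ÷ 12 = $798.21
Monthly shortage recovery: $690.96 ÷ 12 = $57.58
Adjusted monthly = $798.21 + $57.58 = $855.79

$855.79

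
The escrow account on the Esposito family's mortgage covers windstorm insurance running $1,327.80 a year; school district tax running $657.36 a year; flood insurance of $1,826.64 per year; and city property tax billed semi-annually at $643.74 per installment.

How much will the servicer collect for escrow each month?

$424.94

Windstorm insurance = $1,327.80/yr
School district tax = $657.36/yr
Flood insurance = $1,826.64/yr
City property tax = $643.74 × 2 = $1,287.48/yr
Total per year = $5,099.28
Monthly escrow = $5,099.28 ÷ 12 = $424.94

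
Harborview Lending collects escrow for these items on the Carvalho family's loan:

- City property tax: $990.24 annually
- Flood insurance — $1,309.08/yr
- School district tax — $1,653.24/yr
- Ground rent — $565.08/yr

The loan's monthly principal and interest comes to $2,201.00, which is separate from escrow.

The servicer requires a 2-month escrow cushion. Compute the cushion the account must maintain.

City property tax — $990.24
Flood insurance — $1,309.08
School district tax — $1,653.24
Ground rent — $565.08
Annual escrow total = $4,517.64
Monthly = $4,517.64 ÷ 12 = $376.47
Cushion = 2 × $376.47 = $752.94

$752.94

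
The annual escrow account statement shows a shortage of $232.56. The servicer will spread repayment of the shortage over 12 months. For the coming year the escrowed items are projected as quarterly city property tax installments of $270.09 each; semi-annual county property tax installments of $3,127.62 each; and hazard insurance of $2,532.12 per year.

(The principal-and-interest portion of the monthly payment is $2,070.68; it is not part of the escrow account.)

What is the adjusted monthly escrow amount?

City property tax — $270.09 × 4 = $1,080.36 annually
County property tax — $3,127.62 × 2 = $6,255.24 annually
Hazard insurance — $2,532.12 annually
Total annual escrow = $1,080.36 + $6,255.24 + $2,532.12 = $9,867.72
Per month = $9,867.72 / 12 = $822.31
Shortage spread = $232.56 ÷ 12 = $19.38/mo
Adjusted monthly = $822.31 + $19.38 = $841.69

$841.69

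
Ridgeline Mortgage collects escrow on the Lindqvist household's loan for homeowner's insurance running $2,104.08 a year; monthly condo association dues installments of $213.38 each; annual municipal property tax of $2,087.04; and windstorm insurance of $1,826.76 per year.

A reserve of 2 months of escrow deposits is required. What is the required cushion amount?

Homeowner's insurance = $2,104.08 annually
Condo association dues = $213.38 × 12 = $2,560.56 annually
Municipal property tax = $2,087.04 annually
Windstorm insurance = $1,826.76 annually
Total annual escrow = $2,104.08 + $2,560.56 + $2,087.04 + $1,826.76 = $8,578.44
Per month = $8,578.44 ÷ 12 = $714.87
Cushion = 2 × $714.87 = $1,429.74

$1,429.74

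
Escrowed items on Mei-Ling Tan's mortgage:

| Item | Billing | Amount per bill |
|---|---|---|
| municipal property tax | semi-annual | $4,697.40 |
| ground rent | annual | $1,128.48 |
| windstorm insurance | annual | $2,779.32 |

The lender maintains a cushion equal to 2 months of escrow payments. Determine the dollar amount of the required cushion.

$2,217.10

Municipal property tax = $4,697.40 × 2 = $9,394.80/yr
Ground rent = $1,128.48/yr
Windstorm insurance = $2,779.32/yr
Combined annual = $9,394.80 + $1,128.48 + $2,779.32 = $13,302.60
Monthly escrow = $13,302.60 ÷ 12 = $1,108.55
Reserve = 2 × $1,108.55 = $2,217.10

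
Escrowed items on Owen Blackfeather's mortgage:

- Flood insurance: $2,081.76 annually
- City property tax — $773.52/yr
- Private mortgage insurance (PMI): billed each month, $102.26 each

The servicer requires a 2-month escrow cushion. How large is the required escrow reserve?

Flood insurance — $2,081.76 annually
City property tax — $773.52 annually
Private mortgage insurance (PMI) — $102.26 × 12 = $1,227.12 annually
Total annual escrow = $2,081.76 + $773.52 + $1,227.12 = $4,082.40
Base monthly escrow = $4,082.40 / 12 = $340.20
Reserve = 2 × $340.20 = $680.40

$680.40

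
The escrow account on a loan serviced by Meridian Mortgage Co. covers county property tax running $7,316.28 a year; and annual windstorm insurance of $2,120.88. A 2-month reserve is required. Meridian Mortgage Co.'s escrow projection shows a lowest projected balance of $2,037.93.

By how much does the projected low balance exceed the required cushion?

$465.07

County property tax: $7,316.28 annually
Windstorm insurance: $2,120.88 annually
Total per year = $9,437.16
Monthly escrow = $9,437.16 ÷ 12 = $786.43
Cushion = 2 × $786.43 = $1,572.86
Excess over cushion: $2,037.93 − $1,572.86 = $465.07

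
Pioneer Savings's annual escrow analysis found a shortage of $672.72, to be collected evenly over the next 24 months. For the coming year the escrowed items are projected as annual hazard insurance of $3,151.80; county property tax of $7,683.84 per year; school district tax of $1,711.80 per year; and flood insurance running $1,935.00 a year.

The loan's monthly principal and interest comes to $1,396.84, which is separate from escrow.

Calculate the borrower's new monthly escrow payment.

Hazard insurance: $3,151.80
County property tax: $7,683.84
School district tax: $1,711.80
Flood insurance: $1,935.00
Total per year = $14,482.44
Monthly = $14,482.44 ÷ 12 = $1,206.87
Monthly shortage recovery: $672.72 ÷ 24 = $28.03
Adjusted monthly = $1,206.87 + $28.03 = $1,234.90

$1,234.90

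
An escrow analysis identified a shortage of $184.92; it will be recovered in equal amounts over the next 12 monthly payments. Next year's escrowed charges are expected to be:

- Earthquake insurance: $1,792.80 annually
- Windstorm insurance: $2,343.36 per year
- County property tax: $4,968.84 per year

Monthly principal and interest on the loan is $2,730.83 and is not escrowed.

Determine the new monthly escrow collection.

$774.16

Earthquake insurance: $1,792.80/yr
Windstorm insurance: $2,343.36/yr
County property tax: $4,968.84/yr
Combined annual = $1,792.80 + $2,343.36 + $4,968.84 = $9,105.00
Monthly = $9,105.00 / 12 = $758.75
Shortage per month = $184.92 / 12 = $15.41
New monthly escrow = $758.75 + $15.41 = $774.16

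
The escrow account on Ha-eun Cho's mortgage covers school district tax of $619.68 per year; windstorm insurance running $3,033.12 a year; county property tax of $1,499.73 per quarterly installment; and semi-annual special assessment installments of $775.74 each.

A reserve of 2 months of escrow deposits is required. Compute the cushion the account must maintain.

$1,867.20

School district tax — $619.68
Windstorm insurance — $3,033.12
County property tax — $1,499.73 × 4 = $5,998.92
Special assessment — $775.74 × 2 = $1,551.48
Yearly total = $619.68 + $3,033.12 + $5,998.92 + $1,551.48 = $11,203.20
Monthly escrow = $11,203.20 ÷ 12 = $933.60
Reserve = 2 × $933.60 = $1,867.20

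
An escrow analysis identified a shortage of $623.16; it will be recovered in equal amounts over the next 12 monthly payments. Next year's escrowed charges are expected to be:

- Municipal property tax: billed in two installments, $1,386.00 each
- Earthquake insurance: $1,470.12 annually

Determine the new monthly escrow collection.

$405.44

Municipal property tax = $1,386.00 × 2 = $2,772.00/yr
Earthquake insurance = $1,470.12/yr
Annual escrow total = $4,242.12
Monthly = $4,242.12 / 12 = $353.51
Shortage spread = $623.16 / 12 = $51.93/mo
New monthly escrow = $353.51 + $51.93 = $405.44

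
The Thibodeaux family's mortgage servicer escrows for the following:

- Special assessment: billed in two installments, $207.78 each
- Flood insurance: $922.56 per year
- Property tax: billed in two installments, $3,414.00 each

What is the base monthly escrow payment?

Special assessment: $207.78 × 2 = $415.56 per year
Flood insurance: $922.56 per year
Property tax: $3,414.00 × 2 = $6,828.00 per year
Total annual escrow = $415.56 + $922.56 + $6,828.00 = $8,166.12
Monthly = $8,166.12 / 12 = $680.51

$680.51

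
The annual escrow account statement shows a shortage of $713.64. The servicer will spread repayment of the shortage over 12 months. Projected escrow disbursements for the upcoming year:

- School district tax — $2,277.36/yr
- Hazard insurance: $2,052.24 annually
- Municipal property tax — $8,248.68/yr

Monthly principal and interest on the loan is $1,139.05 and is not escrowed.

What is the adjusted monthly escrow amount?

School district tax — $2,277.36 per year
Hazard insurance — $2,052.24 per year
Municipal property tax — $8,248.68 per year
Annual escrow total = $2,277.36 + $2,052.24 + $8,248.68 = $12,578.28
Monthly = $12,578.28 / 12 = $1,048.19
Monthly shortage recovery: $713.64 ÷ 12 = $59.47
Adjusted monthly = $1,048.19 + $59.47 = $1,107.66

$1,107.66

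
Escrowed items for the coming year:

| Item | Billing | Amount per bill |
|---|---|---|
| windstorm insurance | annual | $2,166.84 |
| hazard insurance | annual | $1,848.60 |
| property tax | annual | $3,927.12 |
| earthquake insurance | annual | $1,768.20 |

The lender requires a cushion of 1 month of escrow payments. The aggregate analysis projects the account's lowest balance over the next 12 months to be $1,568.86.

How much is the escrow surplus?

Windstorm insurance = $2,166.84
Hazard insurance = $1,848.60
Property tax = $3,927.12
Earthquake insurance = $1,768.20
Total annual escrow = $9,710.76
Monthly escrow = $9,710.76 / 12 = $809.23
Required cushion = 1 × $809.23 = $809.23
Surplus = $1,568.86 − $809.23 = $759.63

$759.63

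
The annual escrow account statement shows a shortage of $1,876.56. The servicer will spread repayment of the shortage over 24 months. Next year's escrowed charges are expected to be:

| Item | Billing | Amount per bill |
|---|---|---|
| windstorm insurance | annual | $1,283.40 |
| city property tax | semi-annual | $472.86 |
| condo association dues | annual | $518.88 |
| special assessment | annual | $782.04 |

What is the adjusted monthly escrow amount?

$372.36

Windstorm insurance = $1,283.40 annually
City property tax = $472.86 × 2 = $945.72 annually
Condo association dues = $518.88 annually
Special assessment = $782.04 annually
Total annual escrow = $1,283.40 + $945.72 + $518.88 + $782.04 = $3,530.04
Monthly escrow = $3,530.04 ÷ 12 = $294.17
Shortage spread = $1,876.56 / 24 = $78.19/mo
Adjusted monthly = $294.17 + $78.19 = $372.36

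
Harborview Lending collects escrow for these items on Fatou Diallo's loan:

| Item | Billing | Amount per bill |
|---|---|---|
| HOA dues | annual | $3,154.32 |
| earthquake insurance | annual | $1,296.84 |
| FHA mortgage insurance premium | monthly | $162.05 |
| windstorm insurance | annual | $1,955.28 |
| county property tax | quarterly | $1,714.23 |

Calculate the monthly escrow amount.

$1,267.33

HOA dues — $3,154.32/yr
Earthquake insurance — $1,296.84/yr
FHA mortgage insurance premium — $162.05 × 12 = $1,944.60/yr
Windstorm insurance — $1,955.28/yr
County property tax — $1,714.23 × 4 = $6,856.92/yr
Yearly total = $15,207.96
Base monthly escrow = $15,207.96 / 12 = $1,267.33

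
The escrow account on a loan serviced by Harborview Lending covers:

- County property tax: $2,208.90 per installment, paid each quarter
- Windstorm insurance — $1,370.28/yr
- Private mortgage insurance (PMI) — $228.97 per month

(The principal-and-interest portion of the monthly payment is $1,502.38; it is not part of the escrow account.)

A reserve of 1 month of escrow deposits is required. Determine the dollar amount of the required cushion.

$1,079.46

County property tax: $2,208.90 × 4 = $8,835.60
Windstorm insurance: $1,370.28
Private mortgage insurance (PMI): $228.97 × 12 = $2,747.64
Total annual escrow = $8,835.60 + $1,370.28 + $2,747.64 = $12,953.52
Monthly escrow = $12,953.52 ÷ 12 = $1,079.46
Required cushion = 1 × $1,079.46 = $1,079.46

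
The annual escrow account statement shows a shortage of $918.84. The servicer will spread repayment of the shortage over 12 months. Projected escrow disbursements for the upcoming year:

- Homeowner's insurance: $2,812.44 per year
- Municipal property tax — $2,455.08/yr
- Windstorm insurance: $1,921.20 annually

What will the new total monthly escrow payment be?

$675.63

Homeowner's insurance = $2,812.44/yr
Municipal property tax = $2,455.08/yr
Windstorm insurance = $1,921.20/yr
Yearly total = $2,812.44 + $2,455.08 + $1,921.20 = $7,188.72
Per month = $7,188.72 / 12 = $599.06
Shortage spread = $918.84 ÷ 12 = $76.57/mo
New monthly escrow = $599.06 + $76.57 = $675.63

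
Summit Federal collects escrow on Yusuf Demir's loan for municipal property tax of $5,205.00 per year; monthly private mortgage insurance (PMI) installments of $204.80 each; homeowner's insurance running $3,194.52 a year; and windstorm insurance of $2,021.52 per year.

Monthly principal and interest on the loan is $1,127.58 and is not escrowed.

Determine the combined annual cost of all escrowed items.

Municipal property tax = $5,205.00
Private mortgage insurance (PMI) = $204.80 × 12 = $2,457.60
Homeowner's insurance = $3,194.52
Windstorm insurance = $2,021.52
Annual escrow total = $12,878.64

$12,878.64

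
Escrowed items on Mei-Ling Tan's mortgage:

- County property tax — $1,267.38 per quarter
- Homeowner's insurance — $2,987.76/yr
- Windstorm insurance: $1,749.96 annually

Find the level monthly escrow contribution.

County property tax — $1,267.38 × 4 = $5,069.52/yr
Homeowner's insurance — $2,987.76/yr
Windstorm insurance — $1,749.96/yr
Combined annual = $5,069.52 + $2,987.76 + $1,749.96 = $9,807.24
Monthly = $9,807.24 ÷ 12 = $817.27

$817.27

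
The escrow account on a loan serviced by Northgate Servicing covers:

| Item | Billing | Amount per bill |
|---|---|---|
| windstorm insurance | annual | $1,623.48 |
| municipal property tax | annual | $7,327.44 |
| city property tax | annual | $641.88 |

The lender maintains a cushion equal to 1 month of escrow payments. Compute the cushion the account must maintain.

$799.40

Windstorm insurance = $1,623.48
Municipal property tax = $7,327.44
City property tax = $641.88
Total annual escrow = $1,623.48 + $7,327.44 + $641.88 = $9,592.80
Monthly escrow = $9,592.80 / 12 = $799.40
Cushion = 1 × $799.40 = $799.40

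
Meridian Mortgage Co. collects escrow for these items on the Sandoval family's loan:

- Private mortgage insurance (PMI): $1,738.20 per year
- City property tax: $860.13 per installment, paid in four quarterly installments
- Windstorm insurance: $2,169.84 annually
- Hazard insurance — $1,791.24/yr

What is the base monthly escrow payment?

$761.65

Private mortgage insurance (PMI) = $1,738.20 annually
City property tax = $860.13 × 4 = $3,440.52 annually
Windstorm insurance = $2,169.84 annually
Hazard insurance = $1,791.24 annually
Total annual escrow = $9,139.80
Per month = $9,139.80 ÷ 12 = $761.65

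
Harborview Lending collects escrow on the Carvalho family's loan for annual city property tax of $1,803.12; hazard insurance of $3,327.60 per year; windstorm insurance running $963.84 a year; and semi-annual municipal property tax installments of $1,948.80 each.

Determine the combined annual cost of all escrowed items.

City property tax: $1,803.12 per year
Hazard insurance: $3,327.60 per year
Windstorm insurance: $963.84 per year
Municipal property tax: $1,948.80 × 2 = $3,897.60 per year
Combined annual = $1,803.12 + $3,327.60 + $963.84 + $3,897.60 = $9,992.16

$9,992.16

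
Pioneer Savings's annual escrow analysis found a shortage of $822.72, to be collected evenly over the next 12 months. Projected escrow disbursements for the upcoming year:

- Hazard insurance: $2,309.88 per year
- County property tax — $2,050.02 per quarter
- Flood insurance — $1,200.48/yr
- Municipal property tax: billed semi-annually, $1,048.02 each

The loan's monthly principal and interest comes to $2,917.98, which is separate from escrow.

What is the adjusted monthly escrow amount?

Hazard insurance: $2,309.88 per year
County property tax: $2,050.02 × 4 = $8,200.08 per year
Flood insurance: $1,200.48 per year
Municipal property tax: $1,048.02 × 2 = $2,096.04 per year
Total annual escrow = $2,309.88 + $8,200.08 + $1,200.48 + $2,096.04 = $13,806.48
Per month = $13,806.48 / 12 = $1,150.54
Monthly shortage recovery: $822.72 ÷ 12 = $68.56
New monthly escrow = $1,150.54 + $68.56 = $1,219.10

$1,219.10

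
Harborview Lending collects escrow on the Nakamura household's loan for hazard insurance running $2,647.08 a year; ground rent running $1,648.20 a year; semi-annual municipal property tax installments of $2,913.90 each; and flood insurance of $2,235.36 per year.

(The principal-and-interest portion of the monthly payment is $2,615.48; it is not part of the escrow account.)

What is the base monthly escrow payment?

Hazard insurance = $2,647.08 per year
Ground rent = $1,648.20 per year
Municipal property tax = $2,913.90 × 2 = $5,827.80 per year
Flood insurance = $2,235.36 per year
Total annual escrow = $12,358.44
Base monthly escrow = $12,358.44 ÷ 12 = $1,029.87

$1,029.87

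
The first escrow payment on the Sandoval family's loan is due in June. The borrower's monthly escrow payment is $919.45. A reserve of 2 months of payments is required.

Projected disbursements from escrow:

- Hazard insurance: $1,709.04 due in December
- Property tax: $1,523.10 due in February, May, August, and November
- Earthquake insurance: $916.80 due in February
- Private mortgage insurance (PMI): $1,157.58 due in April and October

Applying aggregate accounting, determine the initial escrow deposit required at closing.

Cushion = 2 × $919.45 = $1,838.90
Trial balance (start $0, +$919.45 each month, − disbursements):
  Jun: +$919.45 → $919.45
  Jul: +$919.45 → $1,838.90
  Aug: +$919.45 − $1,523.10 → $1,235.25
  Sep: +$919.45 → $2,154.70
  Oct: +$919.45 − $1,157.58 → $1,916.57
  Nov: +$919.45 − $1,523.10 → $1,312.92
  Dec: +$919.45 − $1,709.04 → $523.33
  Jan: +$919.45 → $1,442.78
  Feb: +$919.45 − $2,439.90 → -$77.67
  Mar: +$919.45 → $841.78
  Apr: +$919.45 − $1,157.58 → $603.65
  May: +$919.45 − $1,523.10 → $0.00
Lowest trial balance = -$77.67 (Feb)
Initial deposit = cushion − low point = $1,838.90 − (-$77.67) = $1,916.57

$1,916.57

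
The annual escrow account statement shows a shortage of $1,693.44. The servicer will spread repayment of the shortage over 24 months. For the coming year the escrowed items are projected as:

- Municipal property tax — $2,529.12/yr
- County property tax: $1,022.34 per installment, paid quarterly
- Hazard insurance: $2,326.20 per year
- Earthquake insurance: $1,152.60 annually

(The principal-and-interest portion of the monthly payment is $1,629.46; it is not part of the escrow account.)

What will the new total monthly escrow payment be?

$912.00

Municipal property tax: $2,529.12 per year
County property tax: $1,022.34 × 4 = $4,089.36 per year
Hazard insurance: $2,326.20 per year
Earthquake insurance: $1,152.60 per year
Annual escrow total = $10,097.28
Per month = $10,097.28 ÷ 12 = $841.44
Shortage per month = $1,693.44 / 24 = $70.56
Adjusted monthly = $841.44 + $70.56 = $912.00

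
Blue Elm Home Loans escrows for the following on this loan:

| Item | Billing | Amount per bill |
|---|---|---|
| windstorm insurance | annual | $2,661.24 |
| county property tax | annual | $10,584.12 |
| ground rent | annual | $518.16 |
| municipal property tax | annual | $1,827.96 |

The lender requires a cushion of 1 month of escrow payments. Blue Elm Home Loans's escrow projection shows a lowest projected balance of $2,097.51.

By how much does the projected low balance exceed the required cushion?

Windstorm insurance = $2,661.24/yr
County property tax = $10,584.12/yr
Ground rent = $518.16/yr
Municipal property tax = $1,827.96/yr
Combined annual = $2,661.24 + $10,584.12 + $518.16 + $1,827.96 = $15,591.48
Per month = $15,591.48 ÷ 12 = $1,299.29
Cushion = 1 × $1,299.29 = $1,299.29
Surplus = $2,097.51 − $1,299.29 = $798.22

$798.22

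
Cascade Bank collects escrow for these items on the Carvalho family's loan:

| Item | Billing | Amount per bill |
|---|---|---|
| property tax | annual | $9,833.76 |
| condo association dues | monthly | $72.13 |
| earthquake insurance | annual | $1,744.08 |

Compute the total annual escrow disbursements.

$12,443.40

Property tax = $9,833.76 per year
Condo association dues = $72.13 × 12 = $865.56 per year
Earthquake insurance = $1,744.08 per year
Annual escrow total = $9,833.76 + $865.56 + $1,744.08 = $12,443.40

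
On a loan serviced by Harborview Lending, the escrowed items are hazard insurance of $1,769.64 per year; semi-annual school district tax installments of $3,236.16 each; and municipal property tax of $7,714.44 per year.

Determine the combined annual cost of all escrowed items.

Hazard insurance — $1,769.64/yr
School district tax — $3,236.16 × 2 = $6,472.32/yr
Municipal property tax — $7,714.44/yr
Annual escrow total = $1,769.64 + $6,472.32 + $7,714.44 = $15,956.40

$15,956.40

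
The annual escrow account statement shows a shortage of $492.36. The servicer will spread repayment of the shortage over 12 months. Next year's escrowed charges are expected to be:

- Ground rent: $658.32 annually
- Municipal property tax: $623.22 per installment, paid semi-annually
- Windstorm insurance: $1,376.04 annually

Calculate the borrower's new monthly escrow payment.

Ground rent — $658.32 annually
Municipal property tax — $623.22 × 2 = $1,246.44 annually
Windstorm insurance — $1,376.04 annually
Total per year = $3,280.80
Monthly escrow = $3,280.80 / 12 = $273.40
Shortage per month = $492.36 ÷ 12 = $41.03
Adjusted monthly = $273.40 + $41.03 = $314.43

$314.43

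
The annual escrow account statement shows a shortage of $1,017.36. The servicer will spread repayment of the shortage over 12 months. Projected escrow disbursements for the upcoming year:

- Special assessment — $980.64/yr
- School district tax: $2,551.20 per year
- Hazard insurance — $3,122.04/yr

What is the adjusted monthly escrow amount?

Special assessment = $980.64
School district tax = $2,551.20
Hazard insurance = $3,122.04
Combined annual = $980.64 + $2,551.20 + $3,122.04 = $6,653.88
Monthly escrow = $6,653.88 / 12 = $554.49
Shortage per month = $1,017.36 / 12 = $84.78
Adjusted monthly = $554.49 + $84.78 = $639.27

$639.27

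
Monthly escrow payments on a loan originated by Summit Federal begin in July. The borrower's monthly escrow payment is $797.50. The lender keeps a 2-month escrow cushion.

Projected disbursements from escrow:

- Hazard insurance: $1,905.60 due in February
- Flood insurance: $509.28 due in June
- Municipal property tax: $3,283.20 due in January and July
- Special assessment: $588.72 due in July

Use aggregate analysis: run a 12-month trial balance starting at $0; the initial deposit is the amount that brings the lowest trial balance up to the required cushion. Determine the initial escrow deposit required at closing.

$4,669.42

Cushion = 2 × $797.50 = $1,595.00
Trial balance (start $0, +$797.50 each month, − disbursements):
  Jul: +$797.50 − $3,871.92 → -$3,074.42
  Aug: +$797.50 → -$2,276.92
  Sep: +$797.50 → -$1,479.42
  Oct: +$797.50 → -$681.92
  Nov: +$797.50 → $115.58
  Dec: +$797.50 → $913.08
  Jan: +$797.50 − $3,283.20 → -$1,572.62
  Feb: +$797.50 − $1,905.60 → -$2,680.72
  Mar: +$797.50 → -$1,883.22
  Apr: +$797.50 → -$1,085.72
  May: +$797.50 → -$288.22
  Jun: +$797.50 − $509.28 → $0.00
Lowest trial balance = -$3,074.42 (Jul)
Initial deposit = cushion − low point = $1,595.00 − (-$3,074.42) = $4,669.42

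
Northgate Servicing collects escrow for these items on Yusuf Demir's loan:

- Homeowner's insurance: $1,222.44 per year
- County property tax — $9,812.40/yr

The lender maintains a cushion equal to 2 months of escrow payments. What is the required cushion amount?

Homeowner's insurance — $1,222.44 per year
County property tax — $9,812.40 per year
Total annual escrow = $1,222.44 + $9,812.40 = $11,034.84
Base monthly escrow = $11,034.84 / 12 = $919.57
Reserve = 2 × $919.57 = $1,839.14

$1,839.14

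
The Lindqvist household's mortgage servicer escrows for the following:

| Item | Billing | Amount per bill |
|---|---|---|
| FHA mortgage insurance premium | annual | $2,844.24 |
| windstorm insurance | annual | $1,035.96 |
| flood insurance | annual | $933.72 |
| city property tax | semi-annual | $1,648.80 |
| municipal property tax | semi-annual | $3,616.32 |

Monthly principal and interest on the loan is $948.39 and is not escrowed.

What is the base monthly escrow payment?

$1,278.68

FHA mortgage insurance premium: $2,844.24
Windstorm insurance: $1,035.96
Flood insurance: $933.72
City property tax: $1,648.80 × 2 = $3,297.60
Municipal property tax: $3,616.32 × 2 = $7,232.64
Annual escrow total = $15,344.16
Per month = $15,344.16 / 12 = $1,278.68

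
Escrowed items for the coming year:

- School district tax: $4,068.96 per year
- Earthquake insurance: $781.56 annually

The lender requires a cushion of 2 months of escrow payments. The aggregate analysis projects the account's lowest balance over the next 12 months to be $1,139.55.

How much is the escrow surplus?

School district tax: $4,068.96 annually
Earthquake insurance: $781.56 annually
Total per year = $4,068.96 + $781.56 = $4,850.52
Per month = $4,850.52 / 12 = $404.21
Required reserve = 2 × $404.21 = $808.42
Surplus = $1,139.55 − $808.42 = $331.13

$331.13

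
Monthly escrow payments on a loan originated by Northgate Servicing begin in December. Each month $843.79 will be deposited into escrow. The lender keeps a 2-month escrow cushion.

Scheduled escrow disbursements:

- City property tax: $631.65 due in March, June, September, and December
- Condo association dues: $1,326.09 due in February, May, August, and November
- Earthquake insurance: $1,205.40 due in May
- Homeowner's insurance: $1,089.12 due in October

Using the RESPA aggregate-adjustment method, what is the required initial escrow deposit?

$1,745.72

Cushion = 2 × $843.79 = $1,687.58
Trial balance (start $0, +$843.79 each month, − disbursements):
  Dec: +$843.79 − $631.65 → $212.14
  Jan: +$843.79 → $1,055.93
  Feb: +$843.79 − $1,326.09 → $573.63
  Mar: +$843.79 − $631.65 → $785.77
  Apr: +$843.79 → $1,629.56
  May: +$843.79 − $2,531.49 → -$58.14
  Jun: +$843.79 − $631.65 → $154.00
  Jul: +$843.79 → $997.79
  Aug: +$843.79 − $1,326.09 → $515.49
  Sep: +$843.79 − $631.65 → $727.63
  Oct: +$843.79 − $1,089.12 → $482.30
  Nov: +$843.79 − $1,326.09 → $0.00
Lowest trial balance = -$58.14 (May)
Initial deposit = cushion − low point = $1,687.58 − (-$58.14) = $1,745.72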